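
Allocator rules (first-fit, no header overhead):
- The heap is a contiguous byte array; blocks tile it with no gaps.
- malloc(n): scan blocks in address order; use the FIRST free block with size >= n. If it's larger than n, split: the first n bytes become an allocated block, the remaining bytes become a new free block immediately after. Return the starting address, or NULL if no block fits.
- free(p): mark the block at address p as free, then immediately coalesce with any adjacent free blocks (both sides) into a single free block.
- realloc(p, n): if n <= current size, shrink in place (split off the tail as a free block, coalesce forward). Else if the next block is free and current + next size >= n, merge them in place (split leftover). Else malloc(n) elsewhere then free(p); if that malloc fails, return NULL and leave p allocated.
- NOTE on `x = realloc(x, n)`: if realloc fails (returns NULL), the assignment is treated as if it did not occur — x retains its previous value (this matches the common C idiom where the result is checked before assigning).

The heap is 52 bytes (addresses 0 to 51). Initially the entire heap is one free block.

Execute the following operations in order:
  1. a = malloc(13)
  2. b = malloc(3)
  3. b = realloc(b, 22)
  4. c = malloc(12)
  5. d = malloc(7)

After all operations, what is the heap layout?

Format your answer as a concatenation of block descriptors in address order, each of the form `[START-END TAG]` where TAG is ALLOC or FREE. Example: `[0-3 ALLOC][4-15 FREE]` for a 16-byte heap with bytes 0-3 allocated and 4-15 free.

Answer: [0-12 ALLOC][13-34 ALLOC][35-46 ALLOC][47-51 FREE]

Derivation:
Op 1: a = malloc(13) -> a = 0; heap: [0-12 ALLOC][13-51 FREE]
Op 2: b = malloc(3) -> b = 13; heap: [0-12 ALLOC][13-15 ALLOC][16-51 FREE]
Op 3: b = realloc(b, 22) -> b = 13; heap: [0-12 ALLOC][13-34 ALLOC][35-51 FREE]
Op 4: c = malloc(12) -> c = 35; heap: [0-12 ALLOC][13-34 ALLOC][35-46 ALLOC][47-51 FREE]
Op 5: d = malloc(7) -> d = NULL; heap: [0-12 ALLOC][13-34 ALLOC][35-46 ALLOC][47-51 FREE]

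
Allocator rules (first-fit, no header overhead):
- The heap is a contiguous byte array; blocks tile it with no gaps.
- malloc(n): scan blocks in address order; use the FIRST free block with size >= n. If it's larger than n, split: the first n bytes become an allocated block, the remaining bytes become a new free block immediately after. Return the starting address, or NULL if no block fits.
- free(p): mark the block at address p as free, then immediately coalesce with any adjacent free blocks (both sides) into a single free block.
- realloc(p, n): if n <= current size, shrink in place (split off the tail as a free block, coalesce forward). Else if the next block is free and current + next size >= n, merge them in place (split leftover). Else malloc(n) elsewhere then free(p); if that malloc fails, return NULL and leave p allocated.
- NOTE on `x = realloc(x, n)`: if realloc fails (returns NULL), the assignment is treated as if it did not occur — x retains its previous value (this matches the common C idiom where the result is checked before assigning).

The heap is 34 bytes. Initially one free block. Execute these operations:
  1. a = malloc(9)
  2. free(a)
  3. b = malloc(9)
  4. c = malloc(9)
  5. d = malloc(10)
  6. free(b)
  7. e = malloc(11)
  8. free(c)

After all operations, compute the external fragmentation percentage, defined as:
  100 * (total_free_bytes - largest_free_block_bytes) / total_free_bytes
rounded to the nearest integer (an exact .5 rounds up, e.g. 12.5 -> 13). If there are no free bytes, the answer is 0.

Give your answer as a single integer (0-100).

Op 1: a = malloc(9) -> a = 0; heap: [0-8 ALLOC][9-33 FREE]
Op 2: free(a) -> (freed a); heap: [0-33 FREE]
Op 3: b = malloc(9) -> b = 0; heap: [0-8 ALLOC][9-33 FREE]
Op 4: c = malloc(9) -> c = 9; heap: [0-8 ALLOC][9-17 ALLOC][18-33 FREE]
Op 5: d = malloc(10) -> d = 18; heap: [0-8 ALLOC][9-17 ALLOC][18-27 ALLOC][28-33 FREE]
Op 6: free(b) -> (freed b); heap: [0-8 FREE][9-17 ALLOC][18-27 ALLOC][28-33 FREE]
Op 7: e = malloc(11) -> e = NULL; heap: [0-8 FREE][9-17 ALLOC][18-27 ALLOC][28-33 FREE]
Op 8: free(c) -> (freed c); heap: [0-17 FREE][18-27 ALLOC][28-33 FREE]
Free blocks: [18 6] total_free=24 largest=18 -> 100*(24-18)/24 = 600/24 = 25

Answer: 25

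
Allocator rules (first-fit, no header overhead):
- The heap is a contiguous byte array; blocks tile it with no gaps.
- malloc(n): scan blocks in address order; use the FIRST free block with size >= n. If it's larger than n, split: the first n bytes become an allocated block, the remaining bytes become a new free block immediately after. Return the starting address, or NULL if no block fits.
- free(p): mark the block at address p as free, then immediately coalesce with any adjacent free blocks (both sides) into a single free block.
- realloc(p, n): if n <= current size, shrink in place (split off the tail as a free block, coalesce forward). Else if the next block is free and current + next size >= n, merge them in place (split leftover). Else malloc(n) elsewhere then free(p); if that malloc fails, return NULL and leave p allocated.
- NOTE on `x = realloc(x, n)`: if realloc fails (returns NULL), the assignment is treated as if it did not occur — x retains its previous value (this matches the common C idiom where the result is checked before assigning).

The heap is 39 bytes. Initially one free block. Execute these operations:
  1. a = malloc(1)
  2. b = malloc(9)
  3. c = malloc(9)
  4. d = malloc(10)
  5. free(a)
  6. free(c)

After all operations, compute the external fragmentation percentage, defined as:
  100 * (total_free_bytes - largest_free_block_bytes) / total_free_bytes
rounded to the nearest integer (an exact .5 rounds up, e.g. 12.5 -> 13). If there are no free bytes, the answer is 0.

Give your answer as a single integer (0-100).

Op 1: a = malloc(1) -> a = 0; heap: [0-0 ALLOC][1-38 FREE]
Op 2: b = malloc(9) -> b = 1; heap: [0-0 ALLOC][1-9 ALLOC][10-38 FREE]
Op 3: c = malloc(9) -> c = 10; heap: [0-0 ALLOC][1-9 ALLOC][10-18 ALLOC][19-38 FREE]
Op 4: d = malloc(10) -> d = 19; heap: [0-0 ALLOC][1-9 ALLOC][10-18 ALLOC][19-28 ALLOC][29-38 FREE]
Op 5: free(a) -> (freed a); heap: [0-0 FREE][1-9 ALLOC][10-18 ALLOC][19-28 ALLOC][29-38 FREE]
Op 6: free(c) -> (freed c); heap: [0-0 FREE][1-9 ALLOC][10-18 FREE][19-28 ALLOC][29-38 FREE]
Free blocks: [1 9 10] total_free=20 largest=10 -> 100*(20-10)/20 = 1000/20 = 50

Answer: 50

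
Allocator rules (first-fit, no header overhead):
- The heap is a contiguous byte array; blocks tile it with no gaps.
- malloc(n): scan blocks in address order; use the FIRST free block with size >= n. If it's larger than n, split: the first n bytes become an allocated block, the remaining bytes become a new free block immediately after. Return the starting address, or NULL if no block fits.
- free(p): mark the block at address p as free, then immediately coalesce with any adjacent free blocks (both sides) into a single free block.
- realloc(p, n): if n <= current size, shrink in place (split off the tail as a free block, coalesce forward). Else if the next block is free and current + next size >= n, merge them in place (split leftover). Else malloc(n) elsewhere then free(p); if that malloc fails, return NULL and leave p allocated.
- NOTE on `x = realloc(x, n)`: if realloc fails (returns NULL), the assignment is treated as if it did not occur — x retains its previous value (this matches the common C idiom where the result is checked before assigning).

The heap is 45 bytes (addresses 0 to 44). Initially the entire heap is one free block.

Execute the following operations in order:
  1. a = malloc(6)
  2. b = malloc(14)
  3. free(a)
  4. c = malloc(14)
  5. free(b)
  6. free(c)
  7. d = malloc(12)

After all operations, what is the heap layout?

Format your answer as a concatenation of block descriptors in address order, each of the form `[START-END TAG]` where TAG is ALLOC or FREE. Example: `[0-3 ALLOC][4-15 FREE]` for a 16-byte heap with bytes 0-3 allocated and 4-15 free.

Op 1: a = malloc(6) -> a = 0; heap: [0-5 ALLOC][6-44 FREE]
Op 2: b = malloc(14) -> b = 6; heap: [0-5 ALLOC][6-19 ALLOC][20-44 FREE]
Op 3: free(a) -> (freed a); heap: [0-5 FREE][6-19 ALLOC][20-44 FREE]
Op 4: c = malloc(14) -> c = 20; heap: [0-5 FREE][6-19 ALLOC][20-33 ALLOC][34-44 FREE]
Op 5: free(b) -> (freed b); heap: [0-19 FREE][20-33 ALLOC][34-44 FREE]
Op 6: free(c) -> (freed c); heap: [0-44 FREE]
Op 7: d = malloc(12) -> d = 0; heap: [0-11 ALLOC][12-44 FREE]

Answer: [0-11 ALLOC][12-44 FREE]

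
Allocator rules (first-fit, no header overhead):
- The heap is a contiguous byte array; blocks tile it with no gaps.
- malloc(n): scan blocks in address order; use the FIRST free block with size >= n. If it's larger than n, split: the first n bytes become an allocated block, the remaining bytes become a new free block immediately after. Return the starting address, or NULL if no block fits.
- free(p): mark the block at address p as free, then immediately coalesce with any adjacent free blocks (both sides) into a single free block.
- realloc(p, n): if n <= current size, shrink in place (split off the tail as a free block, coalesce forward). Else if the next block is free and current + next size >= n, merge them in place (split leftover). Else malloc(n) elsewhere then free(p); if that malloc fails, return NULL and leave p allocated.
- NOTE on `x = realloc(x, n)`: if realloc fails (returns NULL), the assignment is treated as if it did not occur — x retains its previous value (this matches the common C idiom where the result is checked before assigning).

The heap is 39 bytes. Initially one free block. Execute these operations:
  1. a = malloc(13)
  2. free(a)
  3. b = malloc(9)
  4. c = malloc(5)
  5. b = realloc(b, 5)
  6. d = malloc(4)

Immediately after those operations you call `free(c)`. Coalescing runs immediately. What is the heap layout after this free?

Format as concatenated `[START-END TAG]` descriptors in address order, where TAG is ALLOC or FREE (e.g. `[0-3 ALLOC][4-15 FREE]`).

Answer: [0-4 ALLOC][5-8 ALLOC][9-38 FREE]

Derivation:
Op 1: a = malloc(13) -> a = 0; heap: [0-12 ALLOC][13-38 FREE]
Op 2: free(a) -> (freed a); heap: [0-38 FREE]
Op 3: b = malloc(9) -> b = 0; heap: [0-8 ALLOC][9-38 FREE]
Op 4: c = malloc(5) -> c = 9; heap: [0-8 ALLOC][9-13 ALLOC][14-38 FREE]
Op 5: b = realloc(b, 5) -> b = 0; heap: [0-4 ALLOC][5-8 FREE][9-13 ALLOC][14-38 FREE]
Op 6: d = malloc(4) -> d = 5; heap: [0-4 ALLOC][5-8 ALLOC][9-13 ALLOC][14-38 FREE]
free(c): c = 9 -> block [9-13 ALLOC]; mark free, coalesce with adjacent free neighbors -> [0-4 ALLOC][5-8 ALLOC][9-38 FREE]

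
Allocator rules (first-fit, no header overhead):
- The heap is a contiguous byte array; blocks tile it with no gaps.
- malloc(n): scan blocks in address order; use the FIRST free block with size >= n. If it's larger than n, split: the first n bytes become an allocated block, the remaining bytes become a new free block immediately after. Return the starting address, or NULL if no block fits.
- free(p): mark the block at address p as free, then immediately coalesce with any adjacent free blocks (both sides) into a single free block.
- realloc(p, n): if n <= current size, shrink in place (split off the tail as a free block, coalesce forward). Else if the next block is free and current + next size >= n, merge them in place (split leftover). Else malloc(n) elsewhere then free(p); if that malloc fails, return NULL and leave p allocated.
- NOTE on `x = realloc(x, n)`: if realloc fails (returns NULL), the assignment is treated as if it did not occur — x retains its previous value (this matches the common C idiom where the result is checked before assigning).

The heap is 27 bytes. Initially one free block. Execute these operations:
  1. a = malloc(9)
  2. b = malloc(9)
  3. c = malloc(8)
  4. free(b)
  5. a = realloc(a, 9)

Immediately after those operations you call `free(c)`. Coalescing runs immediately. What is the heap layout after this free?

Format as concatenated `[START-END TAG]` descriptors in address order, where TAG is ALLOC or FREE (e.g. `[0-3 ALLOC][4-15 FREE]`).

Answer: [0-8 ALLOC][9-26 FREE]

Derivation:
Op 1: a = malloc(9) -> a = 0; heap: [0-8 ALLOC][9-26 FREE]
Op 2: b = malloc(9) -> b = 9; heap: [0-8 ALLOC][9-17 ALLOC][18-26 FREE]
Op 3: c = malloc(8) -> c = 18; heap: [0-8 ALLOC][9-17 ALLOC][18-25 ALLOC][26-26 FREE]
Op 4: free(b) -> (freed b); heap: [0-8 ALLOC][9-17 FREE][18-25 ALLOC][26-26 FREE]
Op 5: a = realloc(a, 9) -> a = 0; heap: [0-8 ALLOC][9-17 FREE][18-25 ALLOC][26-26 FREE]
free(c): c = 18 -> block [18-25 ALLOC]; mark free, coalesce with adjacent free neighbors -> [0-8 ALLOC][9-26 FREE]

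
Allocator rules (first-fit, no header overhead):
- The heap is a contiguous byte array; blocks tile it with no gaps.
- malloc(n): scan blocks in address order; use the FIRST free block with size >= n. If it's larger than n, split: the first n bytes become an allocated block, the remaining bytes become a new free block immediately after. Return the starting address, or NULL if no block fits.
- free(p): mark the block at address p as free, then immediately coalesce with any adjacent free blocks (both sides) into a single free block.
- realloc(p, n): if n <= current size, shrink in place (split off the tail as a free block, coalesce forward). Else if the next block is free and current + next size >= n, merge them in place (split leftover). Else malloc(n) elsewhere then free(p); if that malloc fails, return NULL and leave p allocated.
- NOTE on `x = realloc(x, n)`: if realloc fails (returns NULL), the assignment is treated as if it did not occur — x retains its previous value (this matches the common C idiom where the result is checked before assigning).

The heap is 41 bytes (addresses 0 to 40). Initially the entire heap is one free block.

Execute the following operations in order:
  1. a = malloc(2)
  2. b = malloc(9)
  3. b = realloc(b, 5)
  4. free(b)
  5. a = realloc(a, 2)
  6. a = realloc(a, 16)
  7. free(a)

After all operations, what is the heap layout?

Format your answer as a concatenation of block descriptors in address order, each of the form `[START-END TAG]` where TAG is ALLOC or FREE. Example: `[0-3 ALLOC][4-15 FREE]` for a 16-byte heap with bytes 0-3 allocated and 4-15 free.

Op 1: a = malloc(2) -> a = 0; heap: [0-1 ALLOC][2-40 FREE]
Op 2: b = malloc(9) -> b = 2; heap: [0-1 ALLOC][2-10 ALLOC][11-40 FREE]
Op 3: b = realloc(b, 5) -> b = 2; heap: [0-1 ALLOC][2-6 ALLOC][7-40 FREE]
Op 4: free(b) -> (freed b); heap: [0-1 ALLOC][2-40 FREE]
Op 5: a = realloc(a, 2) -> a = 0; heap: [0-1 ALLOC][2-40 FREE]
Op 6: a = realloc(a, 16) -> a = 0; heap: [0-15 ALLOC][16-40 FREE]
Op 7: free(a) -> (freed a); heap: [0-40 FREE]

Answer: [0-40 FREE]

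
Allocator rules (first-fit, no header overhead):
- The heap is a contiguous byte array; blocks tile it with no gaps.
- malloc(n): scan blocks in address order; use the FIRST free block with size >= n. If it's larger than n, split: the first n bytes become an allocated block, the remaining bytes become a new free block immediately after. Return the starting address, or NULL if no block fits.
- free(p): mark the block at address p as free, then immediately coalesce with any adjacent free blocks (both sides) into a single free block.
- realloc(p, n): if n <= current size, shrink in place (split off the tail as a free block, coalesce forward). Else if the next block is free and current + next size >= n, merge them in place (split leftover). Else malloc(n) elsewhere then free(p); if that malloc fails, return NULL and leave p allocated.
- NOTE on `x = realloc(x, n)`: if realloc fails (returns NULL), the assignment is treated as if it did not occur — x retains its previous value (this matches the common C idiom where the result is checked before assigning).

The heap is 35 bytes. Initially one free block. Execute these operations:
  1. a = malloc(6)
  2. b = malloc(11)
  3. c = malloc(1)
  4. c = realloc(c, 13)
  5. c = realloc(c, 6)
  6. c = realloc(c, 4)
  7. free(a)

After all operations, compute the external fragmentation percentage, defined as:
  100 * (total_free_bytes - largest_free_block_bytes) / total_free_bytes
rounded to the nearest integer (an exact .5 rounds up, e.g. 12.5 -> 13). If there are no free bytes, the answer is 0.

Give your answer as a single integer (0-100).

Op 1: a = malloc(6) -> a = 0; heap: [0-5 ALLOC][6-34 FREE]
Op 2: b = malloc(11) -> b = 6; heap: [0-5 ALLOC][6-16 ALLOC][17-34 FREE]
Op 3: c = malloc(1) -> c = 17; heap: [0-5 ALLOC][6-16 ALLOC][17-17 ALLOC][18-34 FREE]
Op 4: c = realloc(c, 13) -> c = 17; heap: [0-5 ALLOC][6-16 ALLOC][17-29 ALLOC][30-34 FREE]
Op 5: c = realloc(c, 6) -> c = 17; heap: [0-5 ALLOC][6-16 ALLOC][17-22 ALLOC][23-34 FREE]
Op 6: c = realloc(c, 4) -> c = 17; heap: [0-5 ALLOC][6-16 ALLOC][17-20 ALLOC][21-34 FREE]
Op 7: free(a) -> (freed a); heap: [0-5 FREE][6-16 ALLOC][17-20 ALLOC][21-34 FREE]
Free blocks: [6 14] total_free=20 largest=14 -> 100*(20-14)/20 = 600/20 = 30

Answer: 30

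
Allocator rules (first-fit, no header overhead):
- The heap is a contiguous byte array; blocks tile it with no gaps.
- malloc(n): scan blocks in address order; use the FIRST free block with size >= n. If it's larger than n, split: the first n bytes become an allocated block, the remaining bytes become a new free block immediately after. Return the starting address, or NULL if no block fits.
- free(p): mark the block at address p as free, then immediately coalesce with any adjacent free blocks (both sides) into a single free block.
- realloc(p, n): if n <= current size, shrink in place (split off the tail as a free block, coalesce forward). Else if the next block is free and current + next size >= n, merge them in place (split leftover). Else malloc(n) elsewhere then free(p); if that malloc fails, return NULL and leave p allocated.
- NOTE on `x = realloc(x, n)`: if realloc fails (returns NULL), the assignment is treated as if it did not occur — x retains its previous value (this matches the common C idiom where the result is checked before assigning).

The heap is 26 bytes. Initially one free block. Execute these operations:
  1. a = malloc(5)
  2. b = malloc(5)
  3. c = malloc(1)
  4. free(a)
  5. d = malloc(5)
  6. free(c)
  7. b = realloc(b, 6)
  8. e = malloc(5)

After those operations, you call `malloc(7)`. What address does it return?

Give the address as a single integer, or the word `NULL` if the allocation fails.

Op 1: a = malloc(5) -> a = 0; heap: [0-4 ALLOC][5-25 FREE]
Op 2: b = malloc(5) -> b = 5; heap: [0-4 ALLOC][5-9 ALLOC][10-25 FREE]
Op 3: c = malloc(1) -> c = 10; heap: [0-4 ALLOC][5-9 ALLOC][10-10 ALLOC][11-25 FREE]
Op 4: free(a) -> (freed a); heap: [0-4 FREE][5-9 ALLOC][10-10 ALLOC][11-25 FREE]
Op 5: d = malloc(5) -> d = 0; heap: [0-4 ALLOC][5-9 ALLOC][10-10 ALLOC][11-25 FREE]
Op 6: free(c) -> (freed c); heap: [0-4 ALLOC][5-9 ALLOC][10-25 FREE]
Op 7: b = realloc(b, 6) -> b = 5; heap: [0-4 ALLOC][5-10 ALLOC][11-25 FREE]
Op 8: e = malloc(5) -> e = 11; heap: [0-4 ALLOC][5-10 ALLOC][11-15 ALLOC][16-25 FREE]
malloc(7): first-fit scan over [0-4 ALLOC][5-10 ALLOC][11-15 ALLOC][16-25 FREE] -> 16

Answer: 16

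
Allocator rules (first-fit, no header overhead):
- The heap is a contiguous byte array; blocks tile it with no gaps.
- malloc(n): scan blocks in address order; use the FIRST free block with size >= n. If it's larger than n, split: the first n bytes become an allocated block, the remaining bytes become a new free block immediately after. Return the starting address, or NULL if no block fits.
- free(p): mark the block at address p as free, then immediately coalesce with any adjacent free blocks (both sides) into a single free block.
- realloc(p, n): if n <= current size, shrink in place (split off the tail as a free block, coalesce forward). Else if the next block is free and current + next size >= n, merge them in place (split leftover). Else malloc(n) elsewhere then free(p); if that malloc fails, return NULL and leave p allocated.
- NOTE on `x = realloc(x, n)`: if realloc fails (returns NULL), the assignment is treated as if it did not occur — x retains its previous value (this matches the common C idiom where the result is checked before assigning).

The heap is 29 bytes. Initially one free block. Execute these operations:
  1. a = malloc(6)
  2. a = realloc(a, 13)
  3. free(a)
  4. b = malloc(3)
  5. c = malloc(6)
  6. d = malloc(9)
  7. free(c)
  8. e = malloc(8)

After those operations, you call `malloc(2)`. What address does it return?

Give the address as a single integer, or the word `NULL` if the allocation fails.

Answer: 3

Derivation:
Op 1: a = malloc(6) -> a = 0; heap: [0-5 ALLOC][6-28 FREE]
Op 2: a = realloc(a, 13) -> a = 0; heap: [0-12 ALLOC][13-28 FREE]
Op 3: free(a) -> (freed a); heap: [0-28 FREE]
Op 4: b = malloc(3) -> b = 0; heap: [0-2 ALLOC][3-28 FREE]
Op 5: c = malloc(6) -> c = 3; heap: [0-2 ALLOC][3-8 ALLOC][9-28 FREE]
Op 6: d = malloc(9) -> d = 9; heap: [0-2 ALLOC][3-8 ALLOC][9-17 ALLOC][18-28 FREE]
Op 7: free(c) -> (freed c); heap: [0-2 ALLOC][3-8 FREE][9-17 ALLOC][18-28 FREE]
Op 8: e = malloc(8) -> e = 18; heap: [0-2 ALLOC][3-8 FREE][9-17 ALLOC][18-25 ALLOC][26-28 FREE]
malloc(2): first-fit scan over [0-2 ALLOC][3-8 FREE][9-17 ALLOC][18-25 ALLOC][26-28 FREE] -> 3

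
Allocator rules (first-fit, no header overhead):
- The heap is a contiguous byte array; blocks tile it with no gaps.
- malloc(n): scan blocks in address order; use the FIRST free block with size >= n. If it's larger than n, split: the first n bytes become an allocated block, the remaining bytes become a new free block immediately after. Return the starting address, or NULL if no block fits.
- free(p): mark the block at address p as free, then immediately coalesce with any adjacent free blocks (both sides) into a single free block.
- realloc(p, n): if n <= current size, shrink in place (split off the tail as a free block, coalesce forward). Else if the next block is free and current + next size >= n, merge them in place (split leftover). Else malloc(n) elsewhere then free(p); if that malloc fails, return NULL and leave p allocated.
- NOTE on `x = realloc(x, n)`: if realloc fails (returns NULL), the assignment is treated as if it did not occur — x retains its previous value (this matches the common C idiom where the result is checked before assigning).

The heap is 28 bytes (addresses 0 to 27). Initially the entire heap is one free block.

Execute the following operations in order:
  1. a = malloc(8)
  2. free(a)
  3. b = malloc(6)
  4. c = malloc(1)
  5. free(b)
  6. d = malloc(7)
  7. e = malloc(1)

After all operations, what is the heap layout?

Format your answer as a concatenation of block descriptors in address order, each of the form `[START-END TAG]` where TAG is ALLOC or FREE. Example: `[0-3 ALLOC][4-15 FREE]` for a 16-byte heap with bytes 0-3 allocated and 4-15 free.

Answer: [0-0 ALLOC][1-5 FREE][6-6 ALLOC][7-13 ALLOC][14-27 FREE]

Derivation:
Op 1: a = malloc(8) -> a = 0; heap: [0-7 ALLOC][8-27 FREE]
Op 2: free(a) -> (freed a); heap: [0-27 FREE]
Op 3: b = malloc(6) -> b = 0; heap: [0-5 ALLOC][6-27 FREE]
Op 4: c = malloc(1) -> c = 6; heap: [0-5 ALLOC][6-6 ALLOC][7-27 FREE]
Op 5: free(b) -> (freed b); heap: [0-5 FREE][6-6 ALLOC][7-27 FREE]
Op 6: d = malloc(7) -> d = 7; heap: [0-5 FREE][6-6 ALLOC][7-13 ALLOC][14-27 FREE]
Op 7: e = malloc(1) -> e = 0; heap: [0-0 ALLOC][1-5 FREE][6-6 ALLOC][7-13 ALLOC][14-27 FREE]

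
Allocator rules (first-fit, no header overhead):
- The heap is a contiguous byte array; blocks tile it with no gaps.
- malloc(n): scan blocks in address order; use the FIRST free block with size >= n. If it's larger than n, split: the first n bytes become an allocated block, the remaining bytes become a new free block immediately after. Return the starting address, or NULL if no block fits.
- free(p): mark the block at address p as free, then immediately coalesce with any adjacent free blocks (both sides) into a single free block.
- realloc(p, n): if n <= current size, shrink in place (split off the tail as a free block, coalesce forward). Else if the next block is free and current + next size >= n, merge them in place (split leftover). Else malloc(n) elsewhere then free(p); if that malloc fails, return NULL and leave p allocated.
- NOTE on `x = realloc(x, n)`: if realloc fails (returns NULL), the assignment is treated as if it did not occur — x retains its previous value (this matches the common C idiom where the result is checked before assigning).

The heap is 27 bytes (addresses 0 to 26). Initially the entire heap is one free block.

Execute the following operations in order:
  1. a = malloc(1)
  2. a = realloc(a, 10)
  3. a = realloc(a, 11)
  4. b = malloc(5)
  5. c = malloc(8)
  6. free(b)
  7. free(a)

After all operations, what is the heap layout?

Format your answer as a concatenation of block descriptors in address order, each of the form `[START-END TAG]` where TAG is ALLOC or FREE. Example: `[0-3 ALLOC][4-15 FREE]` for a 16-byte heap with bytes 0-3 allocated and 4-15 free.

Op 1: a = malloc(1) -> a = 0; heap: [0-0 ALLOC][1-26 FREE]
Op 2: a = realloc(a, 10) -> a = 0; heap: [0-9 ALLOC][10-26 FREE]
Op 3: a = realloc(a, 11) -> a = 0; heap: [0-10 ALLOC][11-26 FREE]
Op 4: b = malloc(5) -> b = 11; heap: [0-10 ALLOC][11-15 ALLOC][16-26 FREE]
Op 5: c = malloc(8) -> c = 16; heap: [0-10 ALLOC][11-15 ALLOC][16-23 ALLOC][24-26 FREE]
Op 6: free(b) -> (freed b); heap: [0-10 ALLOC][11-15 FREE][16-23 ALLOC][24-26 FREE]
Op 7: free(a) -> (freed a); heap: [0-15 FREE][16-23 ALLOC][24-26 FREE]

Answer: [0-15 FREE][16-23 ALLOC][24-26 FREE]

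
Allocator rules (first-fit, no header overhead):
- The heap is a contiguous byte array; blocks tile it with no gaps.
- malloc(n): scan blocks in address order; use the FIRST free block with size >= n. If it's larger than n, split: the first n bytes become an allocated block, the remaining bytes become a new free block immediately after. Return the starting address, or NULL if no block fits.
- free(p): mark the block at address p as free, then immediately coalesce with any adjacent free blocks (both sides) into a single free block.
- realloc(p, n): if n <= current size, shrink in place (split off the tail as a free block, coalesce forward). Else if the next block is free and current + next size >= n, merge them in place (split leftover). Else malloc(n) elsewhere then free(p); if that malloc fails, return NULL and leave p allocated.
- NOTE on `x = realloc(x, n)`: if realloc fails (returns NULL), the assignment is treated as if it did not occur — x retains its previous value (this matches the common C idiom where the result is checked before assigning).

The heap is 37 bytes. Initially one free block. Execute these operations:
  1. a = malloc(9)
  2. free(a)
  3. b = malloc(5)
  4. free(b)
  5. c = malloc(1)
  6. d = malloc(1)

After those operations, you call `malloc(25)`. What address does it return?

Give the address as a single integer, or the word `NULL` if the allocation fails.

Op 1: a = malloc(9) -> a = 0; heap: [0-8 ALLOC][9-36 FREE]
Op 2: free(a) -> (freed a); heap: [0-36 FREE]
Op 3: b = malloc(5) -> b = 0; heap: [0-4 ALLOC][5-36 FREE]
Op 4: free(b) -> (freed b); heap: [0-36 FREE]
Op 5: c = malloc(1) -> c = 0; heap: [0-0 ALLOC][1-36 FREE]
Op 6: d = malloc(1) -> d = 1; heap: [0-0 ALLOC][1-1 ALLOC][2-36 FREE]
malloc(25): first-fit scan over [0-0 ALLOC][1-1 ALLOC][2-36 FREE] -> 2

Answer: 2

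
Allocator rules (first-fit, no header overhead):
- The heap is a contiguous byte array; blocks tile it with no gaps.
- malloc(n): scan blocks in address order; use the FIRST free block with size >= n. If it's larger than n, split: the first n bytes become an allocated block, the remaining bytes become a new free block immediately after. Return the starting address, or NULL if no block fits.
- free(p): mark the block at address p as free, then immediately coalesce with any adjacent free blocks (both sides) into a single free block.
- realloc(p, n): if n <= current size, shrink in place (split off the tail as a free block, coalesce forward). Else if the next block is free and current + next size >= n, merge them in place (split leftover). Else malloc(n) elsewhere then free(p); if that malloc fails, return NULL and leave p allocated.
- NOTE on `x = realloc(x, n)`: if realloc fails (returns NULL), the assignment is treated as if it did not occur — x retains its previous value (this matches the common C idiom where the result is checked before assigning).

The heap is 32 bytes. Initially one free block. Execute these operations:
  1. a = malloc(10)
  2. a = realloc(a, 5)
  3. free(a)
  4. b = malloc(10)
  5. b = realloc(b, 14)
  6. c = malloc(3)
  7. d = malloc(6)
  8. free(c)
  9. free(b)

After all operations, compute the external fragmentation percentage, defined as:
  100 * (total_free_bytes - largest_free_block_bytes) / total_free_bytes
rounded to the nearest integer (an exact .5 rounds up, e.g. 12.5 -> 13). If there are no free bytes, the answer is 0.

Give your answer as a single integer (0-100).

Answer: 35

Derivation:
Op 1: a = malloc(10) -> a = 0; heap: [0-9 ALLOC][10-31 FREE]
Op 2: a = realloc(a, 5) -> a = 0; heap: [0-4 ALLOC][5-31 FREE]
Op 3: free(a) -> (freed a); heap: [0-31 FREE]
Op 4: b = malloc(10) -> b = 0; heap: [0-9 ALLOC][10-31 FREE]
Op 5: b = realloc(b, 14) -> b = 0; heap: [0-13 ALLOC][14-31 FREE]
Op 6: c = malloc(3) -> c = 14; heap: [0-13 ALLOC][14-16 ALLOC][17-31 FREE]
Op 7: d = malloc(6) -> d = 17; heap: [0-13 ALLOC][14-16 ALLOC][17-22 ALLOC][23-31 FREE]
Op 8: free(c) -> (freed c); heap: [0-13 ALLOC][14-16 FREE][17-22 ALLOC][23-31 FREE]
Op 9: free(b) -> (freed b); heap: [0-16 FREE][17-22 ALLOC][23-31 FREE]
Free blocks: [17 9] total_free=26 largest=17 -> 100*(26-17)/26 = 900/26 ≈ 34.615 -> rounds to 35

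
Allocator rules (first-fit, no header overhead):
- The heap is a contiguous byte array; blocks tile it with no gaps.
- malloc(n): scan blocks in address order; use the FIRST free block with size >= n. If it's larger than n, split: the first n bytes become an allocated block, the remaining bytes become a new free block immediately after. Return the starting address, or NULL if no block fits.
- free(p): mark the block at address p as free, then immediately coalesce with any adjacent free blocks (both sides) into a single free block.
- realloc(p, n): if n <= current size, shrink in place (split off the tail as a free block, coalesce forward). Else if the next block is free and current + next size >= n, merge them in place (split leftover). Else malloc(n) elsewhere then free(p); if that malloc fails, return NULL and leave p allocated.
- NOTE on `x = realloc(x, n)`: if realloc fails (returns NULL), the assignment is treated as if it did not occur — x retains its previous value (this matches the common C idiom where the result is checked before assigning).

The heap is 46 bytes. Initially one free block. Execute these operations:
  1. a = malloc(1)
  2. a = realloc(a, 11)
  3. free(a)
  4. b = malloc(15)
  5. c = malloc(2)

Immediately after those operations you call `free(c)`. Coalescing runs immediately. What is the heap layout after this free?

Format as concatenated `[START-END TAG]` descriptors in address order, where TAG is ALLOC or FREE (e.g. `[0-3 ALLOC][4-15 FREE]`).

Op 1: a = malloc(1) -> a = 0; heap: [0-0 ALLOC][1-45 FREE]
Op 2: a = realloc(a, 11) -> a = 0; heap: [0-10 ALLOC][11-45 FREE]
Op 3: free(a) -> (freed a); heap: [0-45 FREE]
Op 4: b = malloc(15) -> b = 0; heap: [0-14 ALLOC][15-45 FREE]
Op 5: c = malloc(2) -> c = 15; heap: [0-14 ALLOC][15-16 ALLOC][17-45 FREE]
free(c): c = 15 -> block [15-16 ALLOC]; mark free, coalesce with adjacent free neighbors -> [0-14 ALLOC][15-45 FREE]

Answer: [0-14 ALLOC][15-45 FREE]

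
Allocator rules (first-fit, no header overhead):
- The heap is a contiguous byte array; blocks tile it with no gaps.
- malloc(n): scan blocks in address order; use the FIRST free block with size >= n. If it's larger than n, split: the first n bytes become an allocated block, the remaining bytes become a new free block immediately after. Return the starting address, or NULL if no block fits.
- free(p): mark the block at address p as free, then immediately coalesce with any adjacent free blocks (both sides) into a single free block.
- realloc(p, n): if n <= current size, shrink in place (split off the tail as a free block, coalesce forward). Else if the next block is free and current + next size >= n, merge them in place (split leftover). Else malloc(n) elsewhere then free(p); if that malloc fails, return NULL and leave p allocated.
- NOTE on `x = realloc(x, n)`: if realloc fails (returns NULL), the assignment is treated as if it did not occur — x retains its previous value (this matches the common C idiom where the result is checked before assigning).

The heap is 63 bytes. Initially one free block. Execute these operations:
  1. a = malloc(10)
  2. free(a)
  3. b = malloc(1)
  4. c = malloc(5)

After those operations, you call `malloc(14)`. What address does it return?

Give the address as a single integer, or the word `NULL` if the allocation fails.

Answer: 6

Derivation:
Op 1: a = malloc(10) -> a = 0; heap: [0-9 ALLOC][10-62 FREE]
Op 2: free(a) -> (freed a); heap: [0-62 FREE]
Op 3: b = malloc(1) -> b = 0; heap: [0-0 ALLOC][1-62 FREE]
Op 4: c = malloc(5) -> c = 1; heap: [0-0 ALLOC][1-5 ALLOC][6-62 FREE]
malloc(14): first-fit scan over [0-0 ALLOC][1-5 ALLOC][6-62 FREE] -> 6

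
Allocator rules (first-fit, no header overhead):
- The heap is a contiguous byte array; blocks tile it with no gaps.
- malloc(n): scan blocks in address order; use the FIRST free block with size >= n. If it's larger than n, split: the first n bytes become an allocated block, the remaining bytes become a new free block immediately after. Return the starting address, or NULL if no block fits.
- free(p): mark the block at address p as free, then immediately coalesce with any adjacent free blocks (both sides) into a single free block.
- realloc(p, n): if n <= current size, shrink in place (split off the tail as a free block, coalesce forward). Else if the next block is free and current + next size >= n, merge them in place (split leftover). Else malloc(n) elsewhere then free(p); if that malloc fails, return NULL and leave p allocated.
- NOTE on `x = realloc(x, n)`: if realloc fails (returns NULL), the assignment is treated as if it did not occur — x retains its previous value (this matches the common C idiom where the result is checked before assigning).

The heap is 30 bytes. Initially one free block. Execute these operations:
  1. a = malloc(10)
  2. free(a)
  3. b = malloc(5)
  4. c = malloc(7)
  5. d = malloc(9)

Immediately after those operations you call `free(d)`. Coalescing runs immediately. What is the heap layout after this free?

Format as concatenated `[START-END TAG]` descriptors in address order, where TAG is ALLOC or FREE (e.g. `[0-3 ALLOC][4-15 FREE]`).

Op 1: a = malloc(10) -> a = 0; heap: [0-9 ALLOC][10-29 FREE]
Op 2: free(a) -> (freed a); heap: [0-29 FREE]
Op 3: b = malloc(5) -> b = 0; heap: [0-4 ALLOC][5-29 FREE]
Op 4: c = malloc(7) -> c = 5; heap: [0-4 ALLOC][5-11 ALLOC][12-29 FREE]
Op 5: d = malloc(9) -> d = 12; heap: [0-4 ALLOC][5-11 ALLOC][12-20 ALLOC][21-29 FREE]
free(d): d = 12 -> block [12-20 ALLOC]; mark free, coalesce with adjacent free neighbors -> [0-4 ALLOC][5-11 ALLOC][12-29 FREE]

Answer: [0-4 ALLOC][5-11 ALLOC][12-29 FREE]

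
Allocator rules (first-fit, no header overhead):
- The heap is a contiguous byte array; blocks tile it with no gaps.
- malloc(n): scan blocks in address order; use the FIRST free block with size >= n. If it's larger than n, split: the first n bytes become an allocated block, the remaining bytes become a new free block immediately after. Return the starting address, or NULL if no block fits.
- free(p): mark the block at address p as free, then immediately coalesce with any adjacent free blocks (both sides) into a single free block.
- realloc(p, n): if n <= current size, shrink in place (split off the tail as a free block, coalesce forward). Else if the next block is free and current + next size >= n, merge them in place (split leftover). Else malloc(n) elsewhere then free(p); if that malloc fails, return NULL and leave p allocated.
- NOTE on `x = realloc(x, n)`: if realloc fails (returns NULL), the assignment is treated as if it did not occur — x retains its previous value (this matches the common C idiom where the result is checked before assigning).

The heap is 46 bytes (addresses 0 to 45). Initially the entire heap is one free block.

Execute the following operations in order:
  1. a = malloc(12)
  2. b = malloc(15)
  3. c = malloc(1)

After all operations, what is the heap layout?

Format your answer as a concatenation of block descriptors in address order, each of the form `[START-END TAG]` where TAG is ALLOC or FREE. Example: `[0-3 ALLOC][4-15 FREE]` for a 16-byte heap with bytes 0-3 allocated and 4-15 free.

Op 1: a = malloc(12) -> a = 0; heap: [0-11 ALLOC][12-45 FREE]
Op 2: b = malloc(15) -> b = 12; heap: [0-11 ALLOC][12-26 ALLOC][27-45 FREE]
Op 3: c = malloc(1) -> c = 27; heap: [0-11 ALLOC][12-26 ALLOC][27-27 ALLOC][28-45 FREE]

Answer: [0-11 ALLOC][12-26 ALLOC][27-27 ALLOC][28-45 FREE]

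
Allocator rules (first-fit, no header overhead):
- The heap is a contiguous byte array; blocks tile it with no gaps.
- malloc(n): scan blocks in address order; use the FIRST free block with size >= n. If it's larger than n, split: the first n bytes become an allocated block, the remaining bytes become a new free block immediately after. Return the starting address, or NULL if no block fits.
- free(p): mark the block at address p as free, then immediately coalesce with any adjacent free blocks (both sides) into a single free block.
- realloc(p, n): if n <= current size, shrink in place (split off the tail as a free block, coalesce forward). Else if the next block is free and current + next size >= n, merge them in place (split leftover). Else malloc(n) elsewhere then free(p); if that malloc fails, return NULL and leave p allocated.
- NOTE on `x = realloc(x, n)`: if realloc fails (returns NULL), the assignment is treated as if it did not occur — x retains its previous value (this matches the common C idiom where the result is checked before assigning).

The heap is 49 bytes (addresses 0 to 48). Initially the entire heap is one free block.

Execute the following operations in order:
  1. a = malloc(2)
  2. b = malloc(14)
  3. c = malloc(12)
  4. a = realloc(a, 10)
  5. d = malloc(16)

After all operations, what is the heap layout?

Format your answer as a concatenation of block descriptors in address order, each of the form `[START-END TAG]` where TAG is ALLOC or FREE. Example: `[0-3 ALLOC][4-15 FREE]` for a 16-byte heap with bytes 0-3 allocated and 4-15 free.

Op 1: a = malloc(2) -> a = 0; heap: [0-1 ALLOC][2-48 FREE]
Op 2: b = malloc(14) -> b = 2; heap: [0-1 ALLOC][2-15 ALLOC][16-48 FREE]
Op 3: c = malloc(12) -> c = 16; heap: [0-1 ALLOC][2-15 ALLOC][16-27 ALLOC][28-48 FREE]
Op 4: a = realloc(a, 10) -> a = 28; heap: [0-1 FREE][2-15 ALLOC][16-27 ALLOC][28-37 ALLOC][38-48 FREE]
Op 5: d = malloc(16) -> d = NULL; heap: [0-1 FREE][2-15 ALLOC][16-27 ALLOC][28-37 ALLOC][38-48 FREE]

Answer: [0-1 FREE][2-15 ALLOC][16-27 ALLOC][28-37 ALLOC][38-48 FREE]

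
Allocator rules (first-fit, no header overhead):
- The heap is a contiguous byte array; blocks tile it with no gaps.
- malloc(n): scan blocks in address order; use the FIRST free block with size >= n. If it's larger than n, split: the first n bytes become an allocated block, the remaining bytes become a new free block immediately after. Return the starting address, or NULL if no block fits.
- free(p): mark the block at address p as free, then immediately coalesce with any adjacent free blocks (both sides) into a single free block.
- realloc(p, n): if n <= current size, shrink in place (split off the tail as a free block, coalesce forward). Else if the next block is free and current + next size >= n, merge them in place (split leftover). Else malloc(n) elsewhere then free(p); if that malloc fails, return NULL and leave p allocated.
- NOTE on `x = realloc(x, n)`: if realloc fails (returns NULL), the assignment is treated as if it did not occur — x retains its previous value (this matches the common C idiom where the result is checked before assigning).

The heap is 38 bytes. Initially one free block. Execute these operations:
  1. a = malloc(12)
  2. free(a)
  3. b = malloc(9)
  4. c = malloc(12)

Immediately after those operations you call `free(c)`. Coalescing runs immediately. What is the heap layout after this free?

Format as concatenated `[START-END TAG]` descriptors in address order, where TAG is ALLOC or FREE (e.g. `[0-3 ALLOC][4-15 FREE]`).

Answer: [0-8 ALLOC][9-37 FREE]

Derivation:
Op 1: a = malloc(12) -> a = 0; heap: [0-11 ALLOC][12-37 FREE]
Op 2: free(a) -> (freed a); heap: [0-37 FREE]
Op 3: b = malloc(9) -> b = 0; heap: [0-8 ALLOC][9-37 FREE]
Op 4: c = malloc(12) -> c = 9; heap: [0-8 ALLOC][9-20 ALLOC][21-37 FREE]
free(c): c = 9 -> block [9-20 ALLOC]; mark free, coalesce with adjacent free neighbors -> [0-8 ALLOC][9-37 FREE]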